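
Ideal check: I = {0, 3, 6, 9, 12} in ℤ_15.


Check ideal conditions for I = {0, 3, 6, 9, 12} in ℤ_15:
(1) I is an additive subgroup? Yes
(2) For r ∈ ℤ_15 and a ∈ I: r·a ∈ I? Yes

Yes, I is an ideal of ℤ_15


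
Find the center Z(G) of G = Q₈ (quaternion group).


Z(G) = {g ∈ G | gx = xg for all x ∈ G}
In Q₈ = {±1, ±i, ±j, ±k}, only ±1 commute with every element

Z(Q₈ (quaternion group)) = {1, -1}


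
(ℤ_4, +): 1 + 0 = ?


Operation: addition mod 4
1 + 0 = (a + b) mod 4 with a = 1, b = 0

1 + 0 = 1


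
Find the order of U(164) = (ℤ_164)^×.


U(n) is the group of units mod n; |U(n)| = φ(n)
|U(164)| = φ(164) = 80

|U(164) = (ℤ_164)^×| = 80


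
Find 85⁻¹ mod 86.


Use the extended Euclidean algorithm to write 1 = 85·s + 86·t; then s mod 86 is the inverse.
Euclidean algorithm:
  85 = 0·86 + 85
  86 = 1·85 + 1
  85 = 85·1 + 0
gcd(85,86) = 1
Back-substitution gives: 85·(-1) + 86·(1) = 1
So 85⁻¹ ≡ -1 ≡ 85 (mod 86)
Check: 85 × 85 = 7225 ≡ 1 (mod 86) ✓

85⁻¹ ≡ 85 (mod 86)


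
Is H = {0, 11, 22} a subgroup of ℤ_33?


Subgroup test for H = {0, 11, 22} in (ℤ_33, +):
(1) 0 ∈ H? Yes
(2) Closure: for all a,b ∈ H, (a+b) mod 33 ∈ H? Yes
(3) Inverses: for all a ∈ H, -a mod 33 ∈ H? Yes

Yes, H is a subgroup of ℤ_33


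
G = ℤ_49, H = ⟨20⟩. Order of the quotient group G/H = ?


|⟨20⟩| = n / gcd(20, 49) = 49 / 1 = 49
H is normal (ℤ_49 is abelian).
|G/H| = |G| / |H| = 49 / 49 = 1

|G/H| = 1


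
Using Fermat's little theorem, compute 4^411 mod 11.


Fermat's little theorem: if p is prime and gcd(a,p)=1, then a^(p-1) ≡ 1 (mod p)
p = 11 is prime, gcd(4,11) = 1
Reduce exponent: 411 mod 10 = 1
So 4^411 ≡ 4^1 (mod 11)
4^1 mod 11 = 4

4^411 ≡ 4 (mod 11)


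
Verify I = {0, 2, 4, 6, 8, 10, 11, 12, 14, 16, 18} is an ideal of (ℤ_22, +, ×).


Check ideal conditions for I = {0, 2, 4, 6, 8, 10, 11, 12, 14, 16, 18} in ℤ_22:
(1) I is an additive subgroup? No
(2) For r ∈ ℤ_22 and a ∈ I: r·a ∈ I? No  [counterexample: r=2, a=10, r·a mod 22 = 20 ∉ I]

No, I is not an ideal of ℤ_22


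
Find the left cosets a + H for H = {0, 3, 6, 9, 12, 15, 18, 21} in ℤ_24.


H = {0, 3, 6, 9, 12, 15, 18, 21}, |H| = 8
Number of cosets = |G|/|H| = 24/8 = 3
0 + H = {0, 3, 6, 9, 12, 15, 18, 21}
1 + H = {1, 4, 7, 10, 13, 16, 19, 22}
2 + H = {2, 5, 8, 11, 14, 17, 20, 23}

Cosets: 0+H={0,3,6,9,12,15,18,21}; 1+H={1,4,7,10,13,16,19,22}; 2+H={2,5,8,11,14,17,20,23}


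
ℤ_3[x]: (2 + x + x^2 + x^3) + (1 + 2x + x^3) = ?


Add coefficients mod 3:
x^0: 2 + 1 = 0 (mod 3)
x^1: 1 + 2 = 0 (mod 3)
x^2: 1 + 0 = 1 (mod 3)
x^3: 1 + 1 = 2 (mod 3)
Result: x^2 + 2x^3

f + g = x^2 + 2x^3


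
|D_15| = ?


|D_n| = 2n (n rotations and n reflections)
|D_15| = 2×15 = 30

|D_15| = 30


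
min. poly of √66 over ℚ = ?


√66 satisfies x² - 66 = 0, irreducible over ℚ since 66 is squarefree

Minimal polynomial: x² - 66


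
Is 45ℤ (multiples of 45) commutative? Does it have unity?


45ℤ is a commutative ring under +,× but has no multiplicative identity (1 ∉ 45ℤ); it has no zero divisors, but without unity it is not an integral domain
Commutative: Yes
Integral domain: No
Has unity: No

45ℤ (multiples of 45): Commutative=Yes, Unity=No


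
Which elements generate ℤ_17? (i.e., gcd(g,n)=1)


g generates ℤ_n iff gcd(g,n) = 1
Prime factors of 17: 17
Generators are g ∈ {1,...,16} not divisible by any of these primes.
Generators: {1, 2, 3, 4, 5, 6, 7, 8, 9, 10, 11, 12, 13, 14, 15, 16}
Number of generators = φ(17) = 16

Generators of ℤ_17 = {1, 2, 3, 4, 5, 6, 7, 8, 9, 10, 11, 12, 13, 14, 15, 16}


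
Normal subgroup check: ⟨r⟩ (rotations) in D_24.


H = ⟨r⟩ (rotations) in D_24
The rotation subgroup ⟨r⟩ has index 2 in D_24, so it is normal

Yes, normal subgroup


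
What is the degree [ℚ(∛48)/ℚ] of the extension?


∛48 has minimal polynomial x³ - 48 (irreducible over ℚ since 48 is not a perfect cube)

[ℚ(∛48)/ℚ] = 3


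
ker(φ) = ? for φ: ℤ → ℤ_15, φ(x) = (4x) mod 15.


Kernel = preimage of identity
ker(φ) = {x ∈ ℤ : 4x ≡ 0 (mod 15)}. gcd(4,15) = 1, so 4x ≡ 0 (mod 15) ⟺ x ≡ 0 (mod 15/1 = 15). Hence ker(φ) = 15ℤ

ker(φ) = 15ℤ


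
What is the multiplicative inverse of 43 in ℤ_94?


Use the extended Euclidean algorithm to write 1 = 43·s + 94·t; then s mod 94 is the inverse.
Euclidean algorithm:
  43 = 0·94 + 43
  94 = 2·43 + 8
  43 = 5·8 + 3
  8 = 2·3 + 2
  3 = 1·2 + 1
  2 = 2·1 + 0
gcd(43,94) = 1
Back-substitution gives: 43·(35) + 94·(-16) = 1
So 43⁻¹ ≡ 35 ≡ 35 (mod 94)
Check: 43 × 35 = 1505 ≡ 1 (mod 94) ✓

43⁻¹ ≡ 35 (mod 94)


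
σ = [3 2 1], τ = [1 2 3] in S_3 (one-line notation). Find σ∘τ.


σ∘τ: apply τ first, then σ
1 →τ 1 →σ 3
2 →τ 2 →σ 2
3 →τ 3 →σ 1

σ∘τ = [3 2 1]


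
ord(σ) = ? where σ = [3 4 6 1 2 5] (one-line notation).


Cycle decomposition: (1 3 6 5 2 4)
Cycle lengths: 6
Order = lcm(6) = 6

ord(σ) = 6


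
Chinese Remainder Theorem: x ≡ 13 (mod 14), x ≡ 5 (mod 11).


m₁ = 14, m₂ = 11, gcd = 1, so CRT applies. M = m₁·m₂ = 154
Let M₁ = M/m₁ = 11, M₂ = M/m₂ = 14
Find y₁ ≡ M₁⁻¹ (mod m₁): 11⁻¹ ≡ 9 (mod 14)
Find y₂ ≡ M₂⁻¹ (mod m₂): 14⁻¹ ≡ 4 (mod 11)
x = a₁·M₁·y₁ + a₂·M₂·y₂ = 13·11·9 + 5·14·4 = 1567
Reduce mod 154: x ≡ 27
Check: 27 mod 14 = 13 ✓, 27 mod 11 = 5 ✓

x ≡ 27 (mod 154)


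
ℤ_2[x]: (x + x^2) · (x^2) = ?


Expand and collect like terms; reduce coefficients mod 2:
x^0: 0·0 = 0 ≡ 0 (mod 2)
x^1: 0·0 + 1·0 = 0 ≡ 0 (mod 2)
x^2: 0·1 + 1·0 + 1·0 = 0 ≡ 0 (mod 2)
x^3: 1·1 + 1·0 = 1 ≡ 1 (mod 2)
x^4: 1·1 = 1 ≡ 1 (mod 2)
Result: x^3 + x^4

f · g = x^3 + x^4


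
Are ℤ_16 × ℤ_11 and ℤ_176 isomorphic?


Comparing ℤ_16 × ℤ_11 and ℤ_176:
gcd(16,11) = 1, so ℤ_16 × ℤ_11 ≅ ℤ_176 (CRT)

Yes, ℤ_16 × ℤ_11 ≅ ℤ_176


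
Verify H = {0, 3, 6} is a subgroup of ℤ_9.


Subgroup test for H = {0, 3, 6} in (ℤ_9, +):
(1) 0 ∈ H? Yes
(2) Closure: for all a,b ∈ H, (a+b) mod 9 ∈ H? Yes
(3) Inverses: for all a ∈ H, -a mod 9 ∈ H? Yes

Yes, H is a subgroup of ℤ_9


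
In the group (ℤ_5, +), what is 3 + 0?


Operation: addition mod 5
3 + 0 = (a + b) mod 5 with a = 3, b = 0

3 + 0 = 3


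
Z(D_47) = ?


Z(G) = {g ∈ G | gx = xg for all x ∈ G}
For odd n, Z(D_n) = {e}: no nontrivial rotation commutes with all reflections

Z(D_47) = {e}


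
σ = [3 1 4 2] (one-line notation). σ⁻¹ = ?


To find σ⁻¹, swap domain and range:
σ(1) = 3 → σ⁻¹(3) = 1
σ(2) = 1 → σ⁻¹(1) = 2
σ(3) = 4 → σ⁻¹(4) = 3
σ(4) = 2 → σ⁻¹(2) = 4

σ⁻¹ = [2 4 1 3]


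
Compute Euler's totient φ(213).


Factor n: 213 = 3 × 71
φ(n) = n · ∏(1 - 1/p) over distinct primes p | n
φ(213) = 213 · (1 - 1/3) · (1 - 1/71) = 140

φ(213) = 140


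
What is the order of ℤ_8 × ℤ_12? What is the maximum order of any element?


|ℤ_8 × ℤ_12| = 8 × 12 = 96
Max element order = lcm(8,12) = 24
Cyclic? No (gcd=4)

|ℤ_8×ℤ_12| = 96, max element order = 24


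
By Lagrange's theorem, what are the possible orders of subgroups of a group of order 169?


Lagrange's theorem: |H| divides |G|
|G| = 169
Divisors of 169: 1, 13, 169

Possible subgroup orders: {1, 13, 169}


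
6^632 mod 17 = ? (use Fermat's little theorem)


Fermat's little theorem: if p is prime and gcd(a,p)=1, then a^(p-1) ≡ 1 (mod p)
p = 17 is prime, gcd(6,17) = 1
Reduce exponent: 632 mod 16 = 8
So 6^632 ≡ 6^8 (mod 17)
6^8 mod 17 = 16

6^632 ≡ 16 (mod 17)


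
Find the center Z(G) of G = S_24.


Z(G) = {g ∈ G | gx = xg for all x ∈ G}
S_n is non-abelian for n ≥ 3; Z(S_24) is trivial

Z(S_24) = {e}


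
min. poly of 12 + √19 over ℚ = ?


Let α = 12 + √19. Then α - 12 = √19, so (α - 12)² = 19, giving α² - 24α + 125 = 0. Degree 2 and α ∉ ℚ, so this is the minimal polynomial.

Minimal polynomial: x² - 24x + 125


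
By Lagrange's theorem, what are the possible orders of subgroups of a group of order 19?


Lagrange's theorem: |H| divides |G|
|G| = 19
Divisors of 19: 1, 19

Possible subgroup orders: {1, 19}


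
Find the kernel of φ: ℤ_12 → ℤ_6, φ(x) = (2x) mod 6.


Kernel = preimage of identity
ker(φ) = {x ∈ ℤ_12 : 2x ≡ 0 (mod 6)}. Since 6 | 12, φ is well-defined. The kernel is the cyclic subgroup ⟨3⟩ of ℤ_12 (order 4), i.e. {0, 3, 6, 9}

ker(φ) = {0, 3, 6, 9}


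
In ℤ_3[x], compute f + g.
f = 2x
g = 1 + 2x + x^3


Add coefficients mod 3:
x^0: 0 + 1 = 1 (mod 3)
x^1: 2 + 2 = 1 (mod 3)
x^2: 0 + 0 = 0 (mod 3)
x^3: 0 + 1 = 1 (mod 3)
Result: 1 + x + x^3

f + g = 1 + x + x^3


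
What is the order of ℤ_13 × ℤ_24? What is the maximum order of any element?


|ℤ_13 × ℤ_24| = 13 × 24 = 312
Max element order = lcm(13,24) = 312
Cyclic? Yes (gcd=1)

|ℤ_13×ℤ_24| = 312, max element order = 312


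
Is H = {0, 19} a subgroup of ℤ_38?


Subgroup test for H = {0, 19} in (ℤ_38, +):
(1) 0 ∈ H? Yes
(2) Closure: for all a,b ∈ H, (a+b) mod 38 ∈ H? Yes
(3) Inverses: for all a ∈ H, -a mod 38 ∈ H? Yes

Yes, H is a subgroup of ℤ_38


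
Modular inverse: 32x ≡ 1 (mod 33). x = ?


Use the extended Euclidean algorithm to write 1 = 32·s + 33·t; then s mod 33 is the inverse.
Euclidean algorithm:
  32 = 0·33 + 32
  33 = 1·32 + 1
  32 = 32·1 + 0
gcd(32,33) = 1
Back-substitution gives: 32·(-1) + 33·(1) = 1
So 32⁻¹ ≡ -1 ≡ 32 (mod 33)
Check: 32 × 32 = 1024 ≡ 1 (mod 33) ✓

32⁻¹ ≡ 32 (mod 33)


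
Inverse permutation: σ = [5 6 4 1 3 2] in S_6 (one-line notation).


To find σ⁻¹, swap domain and range:
σ(1) = 5 → σ⁻¹(5) = 1
σ(2) = 6 → σ⁻¹(6) = 2
σ(3) = 4 → σ⁻¹(4) = 3
σ(4) = 1 → σ⁻¹(1) = 4
σ(5) = 3 → σ⁻¹(3) = 5
σ(6) = 2 → σ⁻¹(2) = 6

σ⁻¹ = [4 6 5 3 1 2]


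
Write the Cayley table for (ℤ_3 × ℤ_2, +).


Elements: {(0,0), (0,1), (1,0), (1,1), (2,0), (2,1)}
Operation: componentwise addition mod (3, 2)
Entry (a, b) = ((a₁+b₁) mod 3, (a₂+b₂) mod 2)

Cayley table:
      | (0,0) | (0,1) | (1,0) | (1,1) | (2,0) | (2,1)
(0,0) | (0,0) | (0,1) | (1,0) | (1,1) | (2,0) | (2,1)
(0,1) | (0,1) | (0,0) | (1,1) | (1,0) | (2,1) | (2,0)
(1,0) | (1,0) | (1,1) | (2,0) | (2,1) | (0,0) | (0,1)
(1,1) | (1,1) | (1,0) | (2,1) | (2,0) | (0,1) | (0,0)
(2,0) | (2,0) | (2,1) | (0,0) | (0,1) | (1,0) | (1,1)
(2,1) | (2,1) | (2,0) | (0,1) | (0,0) | (1,1) | (1,0)


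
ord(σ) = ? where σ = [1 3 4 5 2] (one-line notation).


Cycle decomposition: (2 3 4 5)
Cycle lengths: 4
Order = lcm(4) = 4

ord(σ) = 4


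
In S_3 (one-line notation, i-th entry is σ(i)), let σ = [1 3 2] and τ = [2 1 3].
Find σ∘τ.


σ∘τ: apply τ first, then σ
1 →τ 2 →σ 3
2 →τ 1 →σ 1
3 →τ 3 →σ 2

σ∘τ = [3 1 2]


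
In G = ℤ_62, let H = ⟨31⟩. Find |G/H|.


|⟨31⟩| = n / gcd(31, 62) = 62 / 31 = 2
H is normal (ℤ_62 is abelian).
|G/H| = |G| / |H| = 62 / 2 = 31

|G/H| = 31


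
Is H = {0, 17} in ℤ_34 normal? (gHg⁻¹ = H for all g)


H = {0, 17} in ℤ_34
ℤ_34 is abelian; every subgroup of an abelian group is normal

Yes, normal subgroup


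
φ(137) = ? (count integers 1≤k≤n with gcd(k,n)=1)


Factor n: 137 = 137
φ(n) = n · ∏(1 - 1/p) over distinct primes p | n
φ(137) = 137 · (1 - 1/137) = 136

φ(137) = 136


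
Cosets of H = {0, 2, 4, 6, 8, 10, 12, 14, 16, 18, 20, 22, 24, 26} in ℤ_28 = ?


H = {0, 2, 4, 6, 8, 10, 12, 14, 16, 18, 20, 22, 24, 26}, |H| = 14
Number of cosets = |G|/|H| = 28/14 = 2
0 + H = {0, 2, 4, 6, 8, 10, 12, 14, 16, 18, 20, 22, 24, 26}
1 + H = {1, 3, 5, 7, 9, 11, 13, 15, 17, 19, 21, 23, 25, 27}

Cosets: 0+H={0,2,4,6,8,10,12,14,16,18,20,22,24,26}; 1+H={1,3,5,7,9,11,13,15,17,19,21,23,25,27}


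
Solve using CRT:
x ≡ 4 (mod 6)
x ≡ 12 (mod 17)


m₁ = 6, m₂ = 17, gcd = 1, so CRT applies. M = m₁·m₂ = 102
Let M₁ = M/m₁ = 17, M₂ = M/m₂ = 6
Find y₁ ≡ M₁⁻¹ (mod m₁): 17⁻¹ ≡ 5 (mod 6)
Find y₂ ≡ M₂⁻¹ (mod m₂): 6⁻¹ ≡ 3 (mod 17)
x = a₁·M₁·y₁ + a₂·M₂·y₂ = 4·17·5 + 12·6·3 = 556
Reduce mod 102: x ≡ 46
Check: 46 mod 6 = 4 ✓, 46 mod 17 = 12 ✓

x ≡ 46 (mod 102)


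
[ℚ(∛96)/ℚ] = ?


∛96 has minimal polynomial x³ - 96 (irreducible over ℚ since 96 is not a perfect cube)

[ℚ(∛96)/ℚ] = 3


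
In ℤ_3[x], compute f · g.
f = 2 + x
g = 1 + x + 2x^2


Expand and collect like terms; reduce coefficients mod 3:
x^0: 2·1 = 2 ≡ 2 (mod 3)
x^1: 2·1 + 1·1 = 3 ≡ 0 (mod 3)
x^2: 2·2 + 1·1 = 5 ≡ 2 (mod 3)
x^3: 1·2 = 2 ≡ 2 (mod 3)
Result: 2 + 2x^2 + 2x^3

f · g = 2 + 2x^2 + 2x^3


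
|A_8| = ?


|A_n| = n!/2 (even permutations)
|A_8| = 8!/2 = 40320/2 = 20160

|A_8| = 20160


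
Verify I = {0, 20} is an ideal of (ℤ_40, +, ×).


Check ideal conditions for I = {0, 20} in ℤ_40:
(1) I is an additive subgroup? Yes
(2) For r ∈ ℤ_40 and a ∈ I: r·a ∈ I? Yes

Yes, I is an ideal of ℤ_40


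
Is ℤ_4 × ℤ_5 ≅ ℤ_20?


Comparing ℤ_4 × ℤ_5 and ℤ_20:
gcd(4,5) = 1, so ℤ_4 × ℤ_5 ≅ ℤ_20 (CRT)

Yes, ℤ_4 × ℤ_5 ≅ ℤ_20


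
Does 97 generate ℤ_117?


g generates ℤ_n iff gcd(g, n) = 1
gcd(97, 117) = 1
Since gcd = 1, 97 is a generator.

Yes, 97 generates ℤ_117


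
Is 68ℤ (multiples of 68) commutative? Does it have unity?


68ℤ is a commutative ring under +,× but has no multiplicative identity (1 ∉ 68ℤ); it has no zero divisors, but without unity it is not an integral domain
Commutative: Yes
Integral domain: No
Has unity: No

68ℤ (multiples of 68): Commutative=Yes, Unity=No


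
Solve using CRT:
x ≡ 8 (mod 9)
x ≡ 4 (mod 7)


m₁ = 9, m₂ = 7, gcd = 1, so CRT applies. M = m₁·m₂ = 63
Let M₁ = M/m₁ = 7, M₂ = M/m₂ = 9
Find y₁ ≡ M₁⁻¹ (mod m₁): 7⁻¹ ≡ 4 (mod 9)
Find y₂ ≡ M₂⁻¹ (mod m₂): 9⁻¹ ≡ 4 (mod 7)
x = a₁·M₁·y₁ + a₂·M₂·y₂ = 8·7·4 + 4·9·4 = 368
Reduce mod 63: x ≡ 53
Check: 53 mod 9 = 8 ✓, 53 mod 7 = 4 ✓

x ≡ 53 (mod 63)


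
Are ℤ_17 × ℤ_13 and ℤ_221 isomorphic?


Comparing ℤ_17 × ℤ_13 and ℤ_221:
gcd(17,13) = 1, so ℤ_17 × ℤ_13 ≅ ℤ_221 (CRT)

Yes, ℤ_17 × ℤ_13 ≅ ℤ_221


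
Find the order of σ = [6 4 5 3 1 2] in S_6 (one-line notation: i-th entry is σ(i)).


Cycle decomposition: (1 6 2 4 3 5)
Cycle lengths: 6
Order = lcm(6) = 6

ord(σ) = 6


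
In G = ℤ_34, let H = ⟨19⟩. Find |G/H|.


|⟨19⟩| = n / gcd(19, 34) = 34 / 1 = 34
H is normal (ℤ_34 is abelian).
|G/H| = |G| / |H| = 34 / 34 = 1

|G/H| = 1


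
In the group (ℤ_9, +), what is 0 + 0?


Operation: addition mod 9
0 + 0 = (a + b) mod 9 with a = 0, b = 0

0 + 0 = 0


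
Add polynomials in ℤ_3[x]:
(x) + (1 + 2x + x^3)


Add coefficients mod 3:
x^0: 0 + 1 = 1 (mod 3)
x^1: 1 + 2 = 0 (mod 3)
x^2: 0 + 0 = 0 (mod 3)
x^3: 0 + 1 = 1 (mod 3)
Result: 1 + x^3

f + g = 1 + x^3


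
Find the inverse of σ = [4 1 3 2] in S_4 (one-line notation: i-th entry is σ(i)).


To find σ⁻¹, swap domain and range:
σ(1) = 4 → σ⁻¹(4) = 1
σ(2) = 1 → σ⁻¹(1) = 2
σ(3) = 3 → σ⁻¹(3) = 3
σ(4) = 2 → σ⁻¹(2) = 4

σ⁻¹ = [2 4 3 1]


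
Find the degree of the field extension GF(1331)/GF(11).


GF(1331) = GF(11^3), so the extension degree is 3

[GF(1331)/GF(11)] = 3


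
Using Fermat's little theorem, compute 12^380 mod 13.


Fermat's little theorem: if p is prime and gcd(a,p)=1, then a^(p-1) ≡ 1 (mod p)
p = 13 is prime, gcd(12,13) = 1
Reduce exponent: 380 mod 12 = 8
So 12^380 ≡ 12^8 (mod 13)
12^8 mod 13 = 1

12^380 ≡ 1 (mod 13)


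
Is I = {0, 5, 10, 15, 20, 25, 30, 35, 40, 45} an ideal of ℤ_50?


Check ideal conditions for I = {0, 5, 10, 15, 20, 25, 30, 35, 40, 45} in ℤ_50:
(1) I is an additive subgroup? Yes
(2) For r ∈ ℤ_50 and a ∈ I: r·a ∈ I? Yes

Yes, I is an ideal of ℤ_50


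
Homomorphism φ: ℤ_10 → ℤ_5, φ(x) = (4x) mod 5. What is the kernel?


Kernel = preimage of identity
ker(φ) = {x ∈ ℤ_10 : 4x ≡ 0 (mod 5)}. Since 5 | 10, φ is well-defined. The kernel is the cyclic subgroup ⟨5⟩ of ℤ_10 (order 2), i.e. {0, 5}

ker(φ) = {0, 5}


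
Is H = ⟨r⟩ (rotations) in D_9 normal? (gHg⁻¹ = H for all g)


H = ⟨r⟩ (rotations) in D_9
The rotation subgroup ⟨r⟩ has index 2 in D_9, so it is normal

Yes, normal subgroup


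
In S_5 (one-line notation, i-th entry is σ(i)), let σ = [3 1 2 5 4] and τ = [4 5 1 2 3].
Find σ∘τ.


σ∘τ: apply τ first, then σ
1 →τ 4 →σ 5
2 →τ 5 →σ 4
3 →τ 1 →σ 3
4 →τ 2 →σ 1
5 →τ 3 →σ 2

σ∘τ = [5 4 3 1 2]


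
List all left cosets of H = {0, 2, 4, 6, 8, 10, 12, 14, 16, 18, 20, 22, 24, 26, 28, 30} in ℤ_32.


H = {0, 2, 4, 6, 8, 10, 12, 14, 16, 18, 20, 22, 24, 26, 28, 30}, |H| = 16
Number of cosets = |G|/|H| = 32/16 = 2
0 + H = {0, 2, 4, 6, 8, 10, 12, 14, 16, 18, 20, 22, 24, 26, 28, 30}
1 + H = {1, 3, 5, 7, 9, 11, 13, 15, 17, 19, 21, 23, 25, 27, 29, 31}

Cosets: 0+H={0,2,4,6,8,10,12,14,16,18,20,22,24,26,28,30}; 1+H={1,3,5,7,9,11,13,15,17,19,21,23,25,27,29,31}


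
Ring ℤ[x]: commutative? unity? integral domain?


Polynomial ring over ℤ (an integral domain) is a commutative integral domain with unity 1
Commutative: Yes
Integral domain: Yes
Has unity: Yes

ℤ[x]: Commutative=Yes, Unity=Yes


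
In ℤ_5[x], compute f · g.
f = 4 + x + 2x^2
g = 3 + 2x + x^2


Expand and collect like terms; reduce coefficients mod 5:
x^0: 4·3 = 12 ≡ 2 (mod 5)
x^1: 4·2 + 1·3 = 11 ≡ 1 (mod 5)
x^2: 4·1 + 1·2 + 2·3 = 12 ≡ 2 (mod 5)
x^3: 1·1 + 2·2 = 5 ≡ 0 (mod 5)
x^4: 2·1 = 2 ≡ 2 (mod 5)
Result: 2 + x + 2x^2 + 2x^4

f · g = 2 + x + 2x^2 + 2x^4


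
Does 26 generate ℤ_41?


g generates ℤ_n iff gcd(g, n) = 1
gcd(26, 41) = 1
Since gcd = 1, 26 is a generator.

Yes, 26 generates ℤ_41


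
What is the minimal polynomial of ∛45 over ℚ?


∛45 satisfies x³ - 45 = 0, irreducible over ℚ (no rational root; 45 is not a perfect cube)

Minimal polynomial: x³ - 45


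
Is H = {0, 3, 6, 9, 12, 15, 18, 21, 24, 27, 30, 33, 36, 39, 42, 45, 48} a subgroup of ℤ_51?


Subgroup test for H = {0, 3, 6, 9, 12, 15, 18, 21, 24, 27, 30, 33, 36, 39, 42, 45, 48} in (ℤ_51, +):
(1) 0 ∈ H? Yes
(2) Closure: for all a,b ∈ H, (a+b) mod 51 ∈ H? Yes
(3) Inverses: for all a ∈ H, -a mod 51 ∈ H? Yes

Yes, H is a subgroup of ℤ_51


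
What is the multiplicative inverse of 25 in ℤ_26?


Use the extended Euclidean algorithm to write 1 = 25·s + 26·t; then s mod 26 is the inverse.
Euclidean algorithm:
  25 = 0·26 + 25
  26 = 1·25 + 1
  25 = 25·1 + 0
gcd(25,26) = 1
Back-substitution gives: 25·(-1) + 26·(1) = 1
So 25⁻¹ ≡ -1 ≡ 25 (mod 26)
Check: 25 × 25 = 625 ≡ 1 (mod 26) ✓

25⁻¹ ≡ 25 (mod 26)


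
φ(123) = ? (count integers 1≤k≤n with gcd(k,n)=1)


Factor n: 123 = 3 × 41
φ(n) = n · ∏(1 - 1/p) over distinct primes p | n
φ(123) = 123 · (1 - 1/3) · (1 - 1/41) = 80

φ(123) = 80


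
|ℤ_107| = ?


ℤ_n has n elements.

|ℤ_107| = 107


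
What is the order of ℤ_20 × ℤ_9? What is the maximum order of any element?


|ℤ_20 × ℤ_9| = 20 × 9 = 180
Max element order = lcm(20,9) = 180
Cyclic? Yes (gcd=1)

|ℤ_20×ℤ_9| = 180, max element order = 180


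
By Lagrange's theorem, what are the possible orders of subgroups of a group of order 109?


Lagrange's theorem: |H| divides |G|
|G| = 109
Divisors of 109: 1, 109

Possible subgroup orders: {1, 109}


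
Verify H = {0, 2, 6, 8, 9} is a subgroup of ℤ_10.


Subgroup test for H = {0, 2, 6, 8, 9} in (ℤ_10, +):
(1) 0 ∈ H? Yes
(2) Closure: for all a,b ∈ H, (a+b) mod 10 ∈ H? No  [counterexample: 2 + 2 = 4 ∉ H]
(3) Inverses: for all a ∈ H, -a mod 10 ∈ H? No

No, H is not a subgroup of ℤ_10


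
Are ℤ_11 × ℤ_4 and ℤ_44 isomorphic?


Comparing ℤ_11 × ℤ_4 and ℤ_44:
gcd(11,4) = 1, so ℤ_11 × ℤ_4 ≅ ℤ_44 (CRT)

Yes, ℤ_11 × ℤ_4 ≅ ℤ_44


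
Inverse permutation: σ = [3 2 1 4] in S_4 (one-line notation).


To find σ⁻¹, swap domain and range:
σ(1) = 3 → σ⁻¹(3) = 1
σ(2) = 2 → σ⁻¹(2) = 2
σ(3) = 1 → σ⁻¹(1) = 3
σ(4) = 4 → σ⁻¹(4) = 4

σ⁻¹ = [3 2 1 4]


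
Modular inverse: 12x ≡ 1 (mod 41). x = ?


Use the extended Euclidean algorithm to write 1 = 12·s + 41·t; then s mod 41 is the inverse.
Euclidean algorithm:
  12 = 0·41 + 12
  41 = 3·12 + 5
  12 = 2·5 + 2
  5 = 2·2 + 1
  2 = 2·1 + 0
gcd(12,41) = 1
Back-substitution gives: 12·(-17) + 41·(5) = 1
So 12⁻¹ ≡ -17 ≡ 24 (mod 41)
Check: 12 × 24 = 288 ≡ 1 (mod 41) ✓

12⁻¹ ≡ 24 (mod 41)


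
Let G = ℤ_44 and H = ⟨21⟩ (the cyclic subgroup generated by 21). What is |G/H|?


|⟨21⟩| = n / gcd(21, 44) = 44 / 1 = 44
H is normal (ℤ_44 is abelian).
|G/H| = |G| / |H| = 44 / 44 = 1

|G/H| = 1


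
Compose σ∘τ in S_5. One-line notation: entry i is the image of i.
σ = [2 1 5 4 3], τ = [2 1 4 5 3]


σ∘τ: apply τ first, then σ
1 →τ 2 →σ 1
2 →τ 1 →σ 2
3 →τ 4 →σ 4
4 →τ 5 →σ 3
5 →τ 3 →σ 5

σ∘τ = [1 2 4 3 5]


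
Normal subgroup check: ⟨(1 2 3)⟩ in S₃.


H = ⟨(1 2 3)⟩ in S₃
⟨(1 2 3)⟩ has order 3 and index 2 in S₃; index-2 subgroups are normal

Yes, normal subgroup


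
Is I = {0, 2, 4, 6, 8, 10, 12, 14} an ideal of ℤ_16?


Check ideal conditions for I = {0, 2, 4, 6, 8, 10, 12, 14} in ℤ_16:
(1) I is an additive subgroup? Yes
(2) For r ∈ ℤ_16 and a ∈ I: r·a ∈ I? Yes

Yes, I is an ideal of ℤ_16


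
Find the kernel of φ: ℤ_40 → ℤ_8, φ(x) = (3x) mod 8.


Kernel = preimage of identity
ker(φ) = {x ∈ ℤ_40 : 3x ≡ 0 (mod 8)}. Since 8 | 40, φ is well-defined. The kernel is the cyclic subgroup ⟨8⟩ of ℤ_40 (order 5), i.e. {0, 8, 16, 24, 32}

ker(φ) = {0, 8, 16, 24, 32}


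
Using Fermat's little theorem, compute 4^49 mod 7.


Fermat's little theorem: if p is prime and gcd(a,p)=1, then a^(p-1) ≡ 1 (mod p)
p = 7 is prime, gcd(4,7) = 1
Reduce exponent: 49 mod 6 = 1
So 4^49 ≡ 4^1 (mod 7)
4^1 mod 7 = 4

4^49 ≡ 4 (mod 7)


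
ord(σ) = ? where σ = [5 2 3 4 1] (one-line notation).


Cycle decomposition: (1 5)
Cycle lengths: 2
Order = lcm(2) = 2

ord(σ) = 2


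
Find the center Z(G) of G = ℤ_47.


Z(G) = {g ∈ G | gx = xg for all x ∈ G}
ℤ_47 is abelian, so Z(G) = G

Z(ℤ_47) = ℤ_47


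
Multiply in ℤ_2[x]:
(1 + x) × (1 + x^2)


Expand and collect like terms; reduce coefficients mod 2:
x^0: 1·1 = 1 ≡ 1 (mod 2)
x^1: 1·0 + 1·1 = 1 ≡ 1 (mod 2)
x^2: 1·1 + 1·0 = 1 ≡ 1 (mod 2)
x^3: 1·1 = 1 ≡ 1 (mod 2)
Result: 1 + x + x^2 + x^3

f · g = 1 + x + x^2 + x^3


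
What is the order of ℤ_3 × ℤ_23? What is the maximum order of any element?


|ℤ_3 × ℤ_23| = 3 × 23 = 69
Max element order = lcm(3,23) = 69
Cyclic? Yes (gcd=1)

|ℤ_3×ℤ_23| = 69, max element order = 69


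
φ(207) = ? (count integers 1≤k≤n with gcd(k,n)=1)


Factor n: 207 = 3^2 × 23
φ(n) = n · ∏(1 - 1/p) over distinct primes p | n
φ(207) = 207 · (1 - 1/3) · (1 - 1/23) = 132

φ(207) = 132


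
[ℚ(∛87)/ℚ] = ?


∛87 has minimal polynomial x³ - 87 (irreducible over ℚ since 87 is not a perfect cube)

[ℚ(∛87)/ℚ] = 3


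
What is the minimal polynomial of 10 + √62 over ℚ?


Let α = 10 + √62. Then α - 10 = √62, so (α - 10)² = 62, giving α² - 20α + 38 = 0. Degree 2 and α ∉ ℚ, so this is the minimal polynomial.

Minimal polynomial: x² - 20x + 38


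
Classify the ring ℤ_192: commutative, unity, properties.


ℤ_192 is a commutative ring with unity 1; 192 = 2×96 is composite, so 2·96 ≡ 0 gives zero divisors (not an integral domain)
Commutative: Yes
Integral domain: No
Has unity: Yes

ℤ_192: Commutative=Yes, Unity=Yes


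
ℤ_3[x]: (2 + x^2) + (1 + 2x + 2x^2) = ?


Add coefficients mod 3:
x^0: 2 + 1 = 0 (mod 3)
x^1: 0 + 2 = 2 (mod 3)
x^2: 1 + 2 = 0 (mod 3)
Result: 2x

f + g = 2x


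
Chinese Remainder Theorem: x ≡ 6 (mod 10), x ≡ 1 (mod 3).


m₁ = 10, m₂ = 3, gcd = 1, so CRT applies. M = m₁·m₂ = 30
Let M₁ = M/m₁ = 3, M₂ = M/m₂ = 10
Find y₁ ≡ M₁⁻¹ (mod m₁): 3⁻¹ ≡ 7 (mod 10)
Find y₂ ≡ M₂⁻¹ (mod m₂): 10⁻¹ ≡ 1 (mod 3)
x = a₁·M₁·y₁ + a₂·M₂·y₂ = 6·3·7 + 1·10·1 = 136
Reduce mod 30: x ≡ 16
Check: 16 mod 10 = 6 ✓, 16 mod 3 = 1 ✓

x ≡ 16 (mod 30)


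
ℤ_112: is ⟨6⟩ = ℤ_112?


g generates ℤ_n iff gcd(g, n) = 1
gcd(6, 112) = 2
Since gcd = 2 ≠ 1, ⟨6⟩ has order 56 < 112, so 6 is not a generator.

No, 6 does not generate ℤ_112


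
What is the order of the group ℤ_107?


ℤ_n has n elements.

|ℤ_107| = 107


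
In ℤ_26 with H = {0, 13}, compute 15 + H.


15 + H = {15 + h (mod 26) : h ∈ H}
15+0=15, 15+13=2
15 + H = {2, 15} = 2 + H

15 + H = {2, 15}


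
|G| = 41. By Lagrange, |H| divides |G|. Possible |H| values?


Lagrange's theorem: |H| divides |G|
|G| = 41
Divisors of 41: 1, 41

Possible subgroup orders: {1, 41}


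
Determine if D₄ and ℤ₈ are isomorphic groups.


Comparing D₄ and ℤ₈:
D₄ is non-abelian, ℤ₈ is abelian

No, D₄ ≇ ℤ₈


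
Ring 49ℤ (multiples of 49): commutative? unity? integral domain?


49ℤ is a commutative ring under +,× but has no multiplicative identity (1 ∉ 49ℤ); it has no zero divisors, but without unity it is not an integral domain
Commutative: Yes
Integral domain: No
Has unity: No

49ℤ (multiples of 49): Commutative=Yes, Unity=No


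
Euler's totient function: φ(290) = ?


Factor n: 290 = 2 × 5 × 29
φ(n) = n · ∏(1 - 1/p) over distinct primes p | n
φ(290) = 290 · (1 - 1/2) · (1 - 1/5) · (1 - 1/29) = 112

φ(290) = 112


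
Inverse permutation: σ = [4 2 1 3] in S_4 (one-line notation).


To find σ⁻¹, swap domain and range:
σ(1) = 4 → σ⁻¹(4) = 1
σ(2) = 2 → σ⁻¹(2) = 2
σ(3) = 1 → σ⁻¹(1) = 3
σ(4) = 3 → σ⁻¹(3) = 4

σ⁻¹ = [3 2 4 1]


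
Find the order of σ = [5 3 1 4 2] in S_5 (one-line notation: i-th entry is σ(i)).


Cycle decomposition: (1 5 2 3)
Cycle lengths: 4
Order = lcm(4) = 4

ord(σ) = 4


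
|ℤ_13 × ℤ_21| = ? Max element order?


|ℤ_13 × ℤ_21| = 13 × 21 = 273
Max element order = lcm(13,21) = 273
Cyclic? Yes (gcd=1)

|ℤ_13×ℤ_21| = 273, max element order = 273


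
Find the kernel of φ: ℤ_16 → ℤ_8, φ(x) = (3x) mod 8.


Kernel = preimage of identity
ker(φ) = {x ∈ ℤ_16 : 3x ≡ 0 (mod 8)}. Since 8 | 16, φ is well-defined. The kernel is the cyclic subgroup ⟨8⟩ of ℤ_16 (order 2), i.e. {0, 8}

ker(φ) = {0, 8}


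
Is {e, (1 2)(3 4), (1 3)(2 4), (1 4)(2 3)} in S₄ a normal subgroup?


H = {e, (1 2)(3 4), (1 3)(2 4), (1 4)(2 3)} in S₄
This is the Klein four-group V₄; it is normal in S₄ (it is a union of conjugacy classes)

Yes, normal subgroup


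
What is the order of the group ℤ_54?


ℤ_n has n elements.

|ℤ_54| = 54


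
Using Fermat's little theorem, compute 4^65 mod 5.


Fermat's little theorem: if p is prime and gcd(a,p)=1, then a^(p-1) ≡ 1 (mod p)
p = 5 is prime, gcd(4,5) = 1
Reduce exponent: 65 mod 4 = 1
So 4^65 ≡ 4^1 (mod 5)
4^1 mod 5 = 4

4^65 ≡ 4 (mod 5)


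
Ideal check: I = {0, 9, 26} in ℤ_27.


Check ideal conditions for I = {0, 9, 26} in ℤ_27:
(1) I is an additive subgroup? No
(2) For r ∈ ℤ_27 and a ∈ I: r·a ∈ I? No  [counterexample: r=2, a=9, r·a mod 27 = 18 ∉ I]

No, I is not an ideal of ℤ_27


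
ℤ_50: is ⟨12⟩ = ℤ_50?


g generates ℤ_n iff gcd(g, n) = 1
gcd(12, 50) = 2
Since gcd = 2 ≠ 1, ⟨12⟩ has order 25 < 50, so 12 is not a generator.

No, 12 does not generate ℤ_50


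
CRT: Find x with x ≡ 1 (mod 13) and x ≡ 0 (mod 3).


m₁ = 13, m₂ = 3, gcd = 1, so CRT applies. M = m₁·m₂ = 39
Let M₁ = M/m₁ = 3, M₂ = M/m₂ = 13
Find y₁ ≡ M₁⁻¹ (mod m₁): 3⁻¹ ≡ 9 (mod 13)
Find y₂ ≡ M₂⁻¹ (mod m₂): 13⁻¹ ≡ 1 (mod 3)
x = a₁·M₁·y₁ + a₂·M₂·y₂ = 1·3·9 + 0·13·1 = 27
Reduce mod 39: x ≡ 27
Check: 27 mod 13 = 1 ✓, 27 mod 3 = 0 ✓

x ≡ 27 (mod 39)


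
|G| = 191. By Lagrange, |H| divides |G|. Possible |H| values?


Lagrange's theorem: |H| divides |G|
|G| = 191
Divisors of 191: 1, 191

Possible subgroup orders: {1, 191}


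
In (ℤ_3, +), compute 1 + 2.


Operation: addition mod 3
1 + 2 = (a + b) mod 3 with a = 1, b = 2

1 + 2 = 0


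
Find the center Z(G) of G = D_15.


Z(G) = {g ∈ G | gx = xg for all x ∈ G}
For odd n, Z(D_n) = {e}: no nontrivial rotation commutes with all reflections

Z(D_15) = {e}


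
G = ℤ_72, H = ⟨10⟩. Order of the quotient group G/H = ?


|⟨10⟩| = n / gcd(10, 72) = 72 / 2 = 36
H is normal (ℤ_72 is abelian).
|G/H| = |G| / |H| = 72 / 36 = 2

|G/H| = 2


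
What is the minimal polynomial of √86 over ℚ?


√86 satisfies x² - 86 = 0, irreducible over ℚ since 86 is squarefree

Minimal polynomial: x² - 86


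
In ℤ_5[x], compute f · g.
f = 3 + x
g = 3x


Expand and collect like terms; reduce coefficients mod 5:
x^0: 3·0 = 0 ≡ 0 (mod 5)
x^1: 3·3 + 1·0 = 9 ≡ 4 (mod 5)
x^2: 1·3 = 3 ≡ 3 (mod 5)
Result: 4x + 3x^2

f · g = 4x + 3x^2


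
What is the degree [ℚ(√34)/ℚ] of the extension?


√34 has minimal polynomial x² - 34 (irreducible over ℚ since 34 is squarefree)

[ℚ(√34)/ℚ] = 2


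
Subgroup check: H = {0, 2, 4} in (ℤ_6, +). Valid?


Subgroup test for H = {0, 2, 4} in (ℤ_6, +):
(1) 0 ∈ H? Yes
(2) Closure: for all a,b ∈ H, (a+b) mod 6 ∈ H? Yes
(3) Inverses: for all a ∈ H, -a mod 6 ∈ H? Yes

Yes, H is a subgroup of ℤ_6


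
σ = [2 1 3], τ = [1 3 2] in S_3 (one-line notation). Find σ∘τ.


σ∘τ: apply τ first, then σ
1 →τ 1 →σ 2
2 →τ 3 →σ 3
3 →τ 2 →σ 1

σ∘τ = [2 3 1]


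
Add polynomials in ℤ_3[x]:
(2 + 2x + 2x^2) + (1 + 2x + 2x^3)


Add coefficients mod 3:
x^0: 2 + 1 = 0 (mod 3)
x^1: 2 + 2 = 1 (mod 3)
x^2: 2 + 0 = 2 (mod 3)
x^3: 0 + 2 = 2 (mod 3)
Result: x + 2x^2 + 2x^3

f + g = x + 2x^2 + 2x^3


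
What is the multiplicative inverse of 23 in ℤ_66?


Use the extended Euclidean algorithm to write 1 = 23·s + 66·t; then s mod 66 is the inverse.
Euclidean algorithm:
  23 = 0·66 + 23
  66 = 2·23 + 20
  23 = 1·20 + 3
  20 = 6·3 + 2
  3 = 1·2 + 1
  2 = 2·1 + 0
gcd(23,66) = 1
Back-substitution gives: 23·(23) + 66·(-8) = 1
So 23⁻¹ ≡ 23 ≡ 23 (mod 66)
Check: 23 × 23 = 529 ≡ 1 (mod 66) ✓

23⁻¹ ≡ 23 (mod 66)


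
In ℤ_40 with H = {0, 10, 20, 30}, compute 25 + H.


25 + H = {25 + h (mod 40) : h ∈ H}
25+0=25, 25+10=35, 25+20=5, 25+30=15
25 + H = {5, 15, 25, 35} = 5 + H

25 + H = {5, 15, 25, 35}


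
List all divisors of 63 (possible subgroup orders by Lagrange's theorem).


Lagrange's theorem: |H| divides |G|
|G| = 63
Divisors of 63: 1, 3, 7, 9, 21, 63

Possible subgroup orders: {1, 3, 7, 9, 21, 63}


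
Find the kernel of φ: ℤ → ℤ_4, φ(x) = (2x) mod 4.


Kernel = preimage of identity
ker(φ) = {x ∈ ℤ : 2x ≡ 0 (mod 4)}. gcd(2,4) = 2, so 2x ≡ 0 (mod 4) ⟺ x ≡ 0 (mod 4/2 = 2). Hence ker(φ) = 2ℤ

ker(φ) = 2ℤ


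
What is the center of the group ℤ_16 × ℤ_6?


Z(G) = {g ∈ G | gx = xg for all x ∈ G}
Direct product of abelian groups is abelian, so Z(G) = G

Z(ℤ_16 × ℤ_6) = ℤ_16 × ℤ_6


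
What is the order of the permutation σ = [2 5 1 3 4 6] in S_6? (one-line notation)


Cycle decomposition: (1 2 5 4 3)
Cycle lengths: 5
Order = lcm(5) = 5

ord(σ) = 5


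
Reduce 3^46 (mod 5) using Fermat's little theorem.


Fermat's little theorem: if p is prime and gcd(a,p)=1, then a^(p-1) ≡ 1 (mod p)
p = 5 is prime, gcd(3,5) = 1
Reduce exponent: 46 mod 4 = 2
So 3^46 ≡ 3^2 (mod 5)
3^2 mod 5 = 4

3^46 ≡ 4 (mod 5)


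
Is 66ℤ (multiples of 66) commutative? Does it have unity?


66ℤ is a commutative ring under +,× but has no multiplicative identity (1 ∉ 66ℤ); it has no zero divisors, but without unity it is not an integral domain
Commutative: Yes
Integral domain: No
Has unity: No

66ℤ (multiples of 66): Commutative=Yes, Unity=No


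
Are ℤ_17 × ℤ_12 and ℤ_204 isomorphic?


Comparing ℤ_17 × ℤ_12 and ℤ_204:
gcd(17,12) = 1, so ℤ_17 × ℤ_12 ≅ ℤ_204 (CRT)

Yes, ℤ_17 × ℤ_12 ≅ ℤ_204


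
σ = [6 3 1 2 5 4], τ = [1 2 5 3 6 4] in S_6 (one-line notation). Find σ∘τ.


σ∘τ: apply τ first, then σ
1 →τ 1 →σ 6
2 →τ 2 →σ 3
3 →τ 5 →σ 5
4 →τ 3 →σ 1
5 →τ 6 →σ 4
6 →τ 4 →σ 2

σ∘τ = [6 3 5 1 4 2]


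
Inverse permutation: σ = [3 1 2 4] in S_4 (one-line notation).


To find σ⁻¹, swap domain and range:
σ(1) = 3 → σ⁻¹(3) = 1
σ(2) = 1 → σ⁻¹(1) = 2
σ(3) = 2 → σ⁻¹(2) = 3
σ(4) = 4 → σ⁻¹(4) = 4

σ⁻¹ = [2 3 1 4]


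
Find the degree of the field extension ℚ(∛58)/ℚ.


∛58 has minimal polynomial x³ - 58 (irreducible over ℚ since 58 is not a perfect cube)

[ℚ(∛58)/ℚ] = 3


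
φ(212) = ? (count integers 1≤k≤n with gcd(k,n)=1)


Factor n: 212 = 2^2 × 53
φ(n) = n · ∏(1 - 1/p) over distinct primes p | n
φ(212) = 212 · (1 - 1/2) · (1 - 1/53) = 104

φ(212) = 104


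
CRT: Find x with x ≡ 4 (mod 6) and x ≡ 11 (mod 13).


m₁ = 6, m₂ = 13, gcd = 1, so CRT applies. M = m₁·m₂ = 78
Let M₁ = M/m₁ = 13, M₂ = M/m₂ = 6
Find y₁ ≡ M₁⁻¹ (mod m₁): 13⁻¹ ≡ 1 (mod 6)
Find y₂ ≡ M₂⁻¹ (mod m₂): 6⁻¹ ≡ 11 (mod 13)
x = a₁·M₁·y₁ + a₂·M₂·y₂ = 4·13·1 + 11·6·11 = 778
Reduce mod 78: x ≡ 76
Check: 76 mod 6 = 4 ✓, 76 mod 13 = 11 ✓

x ≡ 76 (mod 78)


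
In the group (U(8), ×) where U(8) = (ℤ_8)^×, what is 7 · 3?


Operation: multiplication mod 8
7 · 3 = (a × b) mod 8 with a = 7, b = 3

7 · 3 = 5


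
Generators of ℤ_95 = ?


g generates ℤ_n iff gcd(g,n) = 1
Prime factors of 95: 5, 19
Generators are g ∈ {1,...,94} not divisible by any of these primes.
Generators: {1, 2, 3, 4, 6, 7, 8, 9, 11, 12, 13, 14, 16, 17, 18, 21, 22, 23, 24, 26, 27, 28, 29, 31, 32, 33, 34, 36, 37, 39, 41, 42, 43, 44, 46, 47, 48, 49, 51, 52, 53, 54, 56, 58, 59, 61, 62, 63, 64, 66, 67, 68, 69, 71, 72, 73, 74, 77, 78, 79, 81, 82, 83, 84, 86, 87, 88, 89, 91, 92, 93, 94}
Number of generators = φ(95) = 72

Generators of ℤ_95 = {1, 2, 3, 4, 6, 7, 8, 9, 11, 12, 13, 14, 16, 17, 18, 21, 22, 23, 24, 26, 27, 28, 29, 31, 32, 33, 34, 36, 37, 39, 41, 42, 43, 44, 46, 47, 48, 49, 51, 52, 53, 54, 56, 58, 59, 61, 62, 63, 64, 66, 67, 68, 69, 71, 72, 73, 74, 77, 78, 79, 81, 82, 83, 84, 86, 87, 88, 89, 91, 92, 93, 94}


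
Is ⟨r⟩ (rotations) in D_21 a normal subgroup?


H = ⟨r⟩ (rotations) in D_21
The rotation subgroup ⟨r⟩ has index 2 in D_21, so it is normal

Yes, normal subgroup


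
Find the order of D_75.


|D_n| = 2n (n rotations and n reflections)
|D_75| = 2×75 = 150

|D_75| = 150


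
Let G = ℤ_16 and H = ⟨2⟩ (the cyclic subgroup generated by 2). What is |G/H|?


|⟨2⟩| = n / gcd(2, 16) = 16 / 2 = 8
H is normal (ℤ_16 is abelian).
|G/H| = |G| / |H| = 16 / 8 = 2

|G/H| = 2


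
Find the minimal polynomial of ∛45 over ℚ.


∛45 satisfies x³ - 45 = 0, irreducible over ℚ (no rational root; 45 is not a perfect cube)

Minimal polynomial: x³ - 45


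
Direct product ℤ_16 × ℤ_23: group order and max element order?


|ℤ_16 × ℤ_23| = 16 × 23 = 368
Max element order = lcm(16,23) = 368
Cyclic? Yes (gcd=1)

|ℤ_16×ℤ_23| = 368, max element order = 368


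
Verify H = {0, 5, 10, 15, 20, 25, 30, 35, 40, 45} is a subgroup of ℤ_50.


Subgroup test for H = {0, 5, 10, 15, 20, 25, 30, 35, 40, 45} in (ℤ_50, +):
(1) 0 ∈ H? Yes
(2) Closure: for all a,b ∈ H, (a+b) mod 50 ∈ H? Yes
(3) Inverses: for all a ∈ H, -a mod 50 ∈ H? Yes

Yes, H is a subgroup of ℤ_50


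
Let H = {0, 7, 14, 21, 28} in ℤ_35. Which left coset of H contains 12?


12 + H = {12 + h (mod 35) : h ∈ H}
12+0=12, 12+7=19, 12+14=26, 12+21=33, 12+28=5
12 + H = {5, 12, 19, 26, 33} = 5 + H

12 + H = {5, 12, 19, 26, 33}


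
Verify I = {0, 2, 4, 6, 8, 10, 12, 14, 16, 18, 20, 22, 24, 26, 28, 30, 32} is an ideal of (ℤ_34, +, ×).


Check ideal conditions for I = {0, 2, 4, 6, 8, 10, 12, 14, 16, 18, 20, 22, 24, 26, 28, 30, 32} in ℤ_34:
(1) I is an additive subgroup? Yes
(2) For r ∈ ℤ_34 and a ∈ I: r·a ∈ I? Yes

Yes, I is an ideal of ℤ_34


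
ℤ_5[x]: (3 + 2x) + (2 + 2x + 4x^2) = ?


Add coefficients mod 5:
x^0: 3 + 2 = 0 (mod 5)
x^1: 2 + 2 = 4 (mod 5)
x^2: 0 + 4 = 4 (mod 5)
Result: 4x + 4x^2

f + g = 4x + 4x^2


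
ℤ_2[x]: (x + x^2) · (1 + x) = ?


Expand and collect like terms; reduce coefficients mod 2:
x^0: 0·1 = 0 ≡ 0 (mod 2)
x^1: 0·1 + 1·1 = 1 ≡ 1 (mod 2)
x^2: 1·1 + 1·1 = 2 ≡ 0 (mod 2)
x^3: 1·1 = 1 ≡ 1 (mod 2)
Result: x + x^3

f · g = x + x^3


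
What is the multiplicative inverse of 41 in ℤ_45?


Use the extended Euclidean algorithm to write 1 = 41·s + 45·t; then s mod 45 is the inverse.
Euclidean algorithm:
  41 = 0·45 + 41
  45 = 1·41 + 4
  41 = 10·4 + 1
  4 = 4·1 + 0
gcd(41,45) = 1
Back-substitution gives: 41·(11) + 45·(-10) = 1
So 41⁻¹ ≡ 11 ≡ 11 (mod 45)
Check: 41 × 11 = 451 ≡ 1 (mod 45) ✓

41⁻¹ ≡ 11 (mod 45)


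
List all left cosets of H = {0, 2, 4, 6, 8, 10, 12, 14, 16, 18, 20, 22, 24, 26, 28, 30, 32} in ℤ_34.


H = {0, 2, 4, 6, 8, 10, 12, 14, 16, 18, 20, 22, 24, 26, 28, 30, 32}, |H| = 17
Number of cosets = |G|/|H| = 34/17 = 2
0 + H = {0, 2, 4, 6, 8, 10, 12, 14, 16, 18, 20, 22, 24, 26, 28, 30, 32}
1 + H = {1, 3, 5, 7, 9, 11, 13, 15, 17, 19, 21, 23, 25, 27, 29, 31, 33}

Cosets: 0+H={0,2,4,6,8,10,12,14,16,18,20,22,24,26,28,30,32}; 1+H={1,3,5,7,9,11,13,15,17,19,21,23,25,27,29,31,33}


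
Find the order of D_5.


|D_n| = 2n (n rotations and n reflections)
|D_5| = 2×5 = 10

|D_5| = 10


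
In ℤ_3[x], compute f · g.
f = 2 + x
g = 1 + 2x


Expand and collect like terms; reduce coefficients mod 3:
x^0: 2·1 = 2 ≡ 2 (mod 3)
x^1: 2·2 + 1·1 = 5 ≡ 2 (mod 3)
x^2: 1·2 = 2 ≡ 2 (mod 3)
Result: 2 + 2x + 2x^2

f · g = 2 + 2x + 2x^2


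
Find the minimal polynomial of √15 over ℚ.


√15 satisfies x² - 15 = 0, irreducible over ℚ since 15 is squarefree

Minimal polynomial: x² - 15


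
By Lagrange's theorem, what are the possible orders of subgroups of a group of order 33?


Lagrange's theorem: |H| divides |G|
|G| = 33
Divisors of 33: 1, 3, 11, 33

Possible subgroup orders: {1, 3, 11, 33}


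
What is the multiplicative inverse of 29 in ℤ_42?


Use the extended Euclidean algorithm to write 1 = 29·s + 42·t; then s mod 42 is the inverse.
Euclidean algorithm:
  29 = 0·42 + 29
  42 = 1·29 + 13
  29 = 2·13 + 3
  13 = 4·3 + 1
  3 = 3·1 + 0
gcd(29,42) = 1
Back-substitution gives: 29·(-13) + 42·(9) = 1
So 29⁻¹ ≡ -13 ≡ 29 (mod 42)
Check: 29 × 29 = 841 ≡ 1 (mod 42) ✓

29⁻¹ ≡ 29 (mod 42)


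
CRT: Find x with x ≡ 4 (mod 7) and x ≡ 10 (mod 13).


m₁ = 7, m₂ = 13, gcd = 1, so CRT applies. M = m₁·m₂ = 91
Let M₁ = M/m₁ = 13, M₂ = M/m₂ = 7
Find y₁ ≡ M₁⁻¹ (mod m₁): 13⁻¹ ≡ 6 (mod 7)
Find y₂ ≡ M₂⁻¹ (mod m₂): 7⁻¹ ≡ 2 (mod 13)
x = a₁·M₁·y₁ + a₂·M₂·y₂ = 4·13·6 + 10·7·2 = 452
Reduce mod 91: x ≡ 88
Check: 88 mod 7 = 4 ✓, 88 mod 13 = 10 ✓

x ≡ 88 (mod 91)
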